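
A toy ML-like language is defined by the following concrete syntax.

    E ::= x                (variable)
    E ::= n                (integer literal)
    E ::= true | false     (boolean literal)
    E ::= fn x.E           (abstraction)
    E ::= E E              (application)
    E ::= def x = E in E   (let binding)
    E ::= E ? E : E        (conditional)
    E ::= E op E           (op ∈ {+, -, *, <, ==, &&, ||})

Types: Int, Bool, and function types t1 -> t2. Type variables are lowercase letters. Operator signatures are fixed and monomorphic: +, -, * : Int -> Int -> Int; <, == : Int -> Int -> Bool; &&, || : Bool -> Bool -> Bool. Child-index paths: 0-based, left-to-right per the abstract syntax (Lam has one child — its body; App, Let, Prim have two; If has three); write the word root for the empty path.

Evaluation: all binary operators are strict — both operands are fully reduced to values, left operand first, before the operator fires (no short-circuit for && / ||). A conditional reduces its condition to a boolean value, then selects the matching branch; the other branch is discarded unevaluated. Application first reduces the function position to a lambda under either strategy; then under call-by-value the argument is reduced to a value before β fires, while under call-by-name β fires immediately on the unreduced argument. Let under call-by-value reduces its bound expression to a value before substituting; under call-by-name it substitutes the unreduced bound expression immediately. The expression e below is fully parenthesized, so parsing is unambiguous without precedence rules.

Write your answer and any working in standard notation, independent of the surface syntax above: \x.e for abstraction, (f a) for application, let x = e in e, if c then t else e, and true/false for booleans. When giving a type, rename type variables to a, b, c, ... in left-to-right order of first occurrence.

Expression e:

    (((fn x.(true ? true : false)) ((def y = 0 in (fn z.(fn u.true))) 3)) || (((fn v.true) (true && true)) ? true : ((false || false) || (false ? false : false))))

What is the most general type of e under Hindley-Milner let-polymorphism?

Answer: Bool

Working:
  unify Bool ~ Bool
  unify Bool ~ Bool
\x._ : a -> Bool
let y : Int
\u._ : c -> Bool
\z._ : b -> c -> Bool
  unify b -> c -> Bool ~ Int -> d
  unify b ~ Int
  unify c -> Bool ~ d
_ _ : c -> Bool
  unify a -> Bool ~ (c -> Bool) -> e
  unify a ~ c -> Bool
  unify Bool ~ e
_ _ : Bool
  unify Bool ~ Bool
\v._ : f -> Bool
  unify Bool ~ Bool
  unify Bool ~ Bool
  unify f -> Bool ~ Bool -> g
  unify f ~ Bool
  unify Bool ~ g
_ _ : Bool
  unify Bool ~ Bool
  unify Bool ~ Bool
  unify Bool ~ Bool
  unify Bool ~ Bool
  unify Bool ~ Bool
  unify Bool ~ Bool
  unify Bool ~ Bool
  unify Bool ~ Bool
  unify Bool ~ Bool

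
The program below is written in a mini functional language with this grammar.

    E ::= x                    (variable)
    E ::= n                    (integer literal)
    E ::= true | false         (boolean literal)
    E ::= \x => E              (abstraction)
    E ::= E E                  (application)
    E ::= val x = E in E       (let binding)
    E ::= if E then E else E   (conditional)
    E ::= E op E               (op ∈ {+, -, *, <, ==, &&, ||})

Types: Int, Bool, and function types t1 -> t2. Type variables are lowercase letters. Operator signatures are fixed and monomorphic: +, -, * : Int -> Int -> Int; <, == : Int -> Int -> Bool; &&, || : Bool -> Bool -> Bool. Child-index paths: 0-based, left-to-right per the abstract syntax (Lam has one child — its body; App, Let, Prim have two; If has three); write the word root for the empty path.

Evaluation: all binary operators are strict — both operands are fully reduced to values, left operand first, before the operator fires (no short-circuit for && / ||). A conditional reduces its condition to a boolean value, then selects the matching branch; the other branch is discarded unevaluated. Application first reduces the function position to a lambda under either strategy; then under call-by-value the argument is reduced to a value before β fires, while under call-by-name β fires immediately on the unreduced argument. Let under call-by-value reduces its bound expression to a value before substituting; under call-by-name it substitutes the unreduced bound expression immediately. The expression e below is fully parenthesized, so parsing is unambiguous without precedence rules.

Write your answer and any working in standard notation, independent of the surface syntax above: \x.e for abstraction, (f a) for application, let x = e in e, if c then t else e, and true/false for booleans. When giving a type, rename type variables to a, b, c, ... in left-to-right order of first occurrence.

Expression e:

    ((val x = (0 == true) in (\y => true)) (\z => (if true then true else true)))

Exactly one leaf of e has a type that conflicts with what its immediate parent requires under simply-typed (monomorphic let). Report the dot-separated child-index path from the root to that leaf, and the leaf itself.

Working:
  unify Int ~ Int
  unify Bool ~ Int
  FAIL: mismatch Bool ~ Int

Answer: 0.0.1 : true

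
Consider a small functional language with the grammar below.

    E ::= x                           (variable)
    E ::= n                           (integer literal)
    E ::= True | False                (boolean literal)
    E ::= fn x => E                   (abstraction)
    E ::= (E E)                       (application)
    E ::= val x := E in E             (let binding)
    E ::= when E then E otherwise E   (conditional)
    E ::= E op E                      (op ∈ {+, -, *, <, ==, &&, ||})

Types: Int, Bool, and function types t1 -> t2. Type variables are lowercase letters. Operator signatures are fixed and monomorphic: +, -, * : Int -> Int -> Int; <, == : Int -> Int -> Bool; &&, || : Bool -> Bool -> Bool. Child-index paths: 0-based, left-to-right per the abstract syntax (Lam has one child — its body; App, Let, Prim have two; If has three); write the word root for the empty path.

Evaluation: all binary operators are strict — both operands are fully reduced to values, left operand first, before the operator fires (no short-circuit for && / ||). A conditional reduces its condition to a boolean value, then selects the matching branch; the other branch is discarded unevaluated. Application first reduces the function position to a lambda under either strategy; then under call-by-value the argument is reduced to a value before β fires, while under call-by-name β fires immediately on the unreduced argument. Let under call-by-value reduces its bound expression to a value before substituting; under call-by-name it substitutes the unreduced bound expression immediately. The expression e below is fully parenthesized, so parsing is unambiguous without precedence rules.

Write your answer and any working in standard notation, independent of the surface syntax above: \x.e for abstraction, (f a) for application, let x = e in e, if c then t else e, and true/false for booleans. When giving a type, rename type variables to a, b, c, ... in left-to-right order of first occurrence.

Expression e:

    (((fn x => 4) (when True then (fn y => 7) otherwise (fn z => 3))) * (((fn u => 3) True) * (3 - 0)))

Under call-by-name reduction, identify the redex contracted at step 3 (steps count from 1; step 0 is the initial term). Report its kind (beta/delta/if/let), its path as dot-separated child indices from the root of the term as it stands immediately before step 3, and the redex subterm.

Answer: delta at 1.1 : (3 - 0)

Trace:
step 0: (((\x.4) (if true then (\y.7) else (\z.3))) * (((\u.3) true) * (3 - 0)))
step 1: [beta@0] (4 * (((\u.3) true) * (3 - 0)))
step 2: [beta@1.0] (4 * (3 * (3 - 0)))
step 3: [delta@1.1] (4 * (3 * 3))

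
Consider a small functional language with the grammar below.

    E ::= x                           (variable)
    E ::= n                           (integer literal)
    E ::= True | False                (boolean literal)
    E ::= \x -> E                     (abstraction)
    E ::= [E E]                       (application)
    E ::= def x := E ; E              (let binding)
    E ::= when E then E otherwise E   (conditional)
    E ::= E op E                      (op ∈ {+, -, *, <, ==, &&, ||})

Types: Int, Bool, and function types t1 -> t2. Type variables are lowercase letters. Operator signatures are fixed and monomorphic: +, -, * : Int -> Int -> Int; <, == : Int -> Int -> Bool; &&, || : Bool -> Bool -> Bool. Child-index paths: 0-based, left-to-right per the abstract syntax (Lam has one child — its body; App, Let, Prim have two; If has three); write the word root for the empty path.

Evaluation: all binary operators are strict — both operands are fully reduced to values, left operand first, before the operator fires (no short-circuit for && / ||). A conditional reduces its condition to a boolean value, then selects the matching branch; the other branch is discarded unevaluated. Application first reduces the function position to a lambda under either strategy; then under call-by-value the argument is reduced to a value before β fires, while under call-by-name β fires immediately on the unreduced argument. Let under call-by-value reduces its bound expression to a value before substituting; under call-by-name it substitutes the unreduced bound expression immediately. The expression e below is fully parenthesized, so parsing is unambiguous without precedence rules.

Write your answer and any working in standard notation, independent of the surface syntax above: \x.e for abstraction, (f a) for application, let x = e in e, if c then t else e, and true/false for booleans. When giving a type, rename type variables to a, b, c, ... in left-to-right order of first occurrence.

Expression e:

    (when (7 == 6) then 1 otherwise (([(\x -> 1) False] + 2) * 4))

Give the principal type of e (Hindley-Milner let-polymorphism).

Answer: Int

Working:
  unify Int ~ Int
  unify Int ~ Int
  unify Bool ~ Bool
\x._ : a -> Int
  unify a -> Int ~ Bool -> b
  unify a ~ Bool
  unify Int ~ b
_ _ : Int
  unify Int ~ Int
  unify Int ~ Int
  unify Int ~ Int
  unify Int ~ Int
  unify Int ~ Int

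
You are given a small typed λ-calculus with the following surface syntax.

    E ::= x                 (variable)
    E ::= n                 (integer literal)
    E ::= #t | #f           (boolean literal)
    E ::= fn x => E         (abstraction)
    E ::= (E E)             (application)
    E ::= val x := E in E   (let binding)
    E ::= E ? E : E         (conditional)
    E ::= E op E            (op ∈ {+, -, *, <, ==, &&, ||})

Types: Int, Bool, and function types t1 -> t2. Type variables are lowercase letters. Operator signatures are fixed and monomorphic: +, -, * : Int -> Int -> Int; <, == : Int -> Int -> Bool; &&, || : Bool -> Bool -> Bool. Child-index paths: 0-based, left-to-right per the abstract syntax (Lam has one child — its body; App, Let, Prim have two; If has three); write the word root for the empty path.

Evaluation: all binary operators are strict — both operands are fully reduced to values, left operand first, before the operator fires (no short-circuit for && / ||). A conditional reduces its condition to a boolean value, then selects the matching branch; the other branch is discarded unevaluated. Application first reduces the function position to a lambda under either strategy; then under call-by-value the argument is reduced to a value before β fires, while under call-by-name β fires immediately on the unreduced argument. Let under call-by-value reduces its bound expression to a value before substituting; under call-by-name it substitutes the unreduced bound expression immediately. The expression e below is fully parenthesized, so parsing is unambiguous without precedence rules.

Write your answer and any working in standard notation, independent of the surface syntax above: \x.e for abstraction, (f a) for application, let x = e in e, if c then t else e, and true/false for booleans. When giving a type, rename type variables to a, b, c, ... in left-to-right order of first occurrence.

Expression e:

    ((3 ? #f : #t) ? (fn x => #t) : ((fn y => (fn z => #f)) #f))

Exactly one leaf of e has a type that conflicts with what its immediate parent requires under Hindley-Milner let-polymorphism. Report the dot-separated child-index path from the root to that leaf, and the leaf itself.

Derivation:
  unify Int ~ Bool
  FAIL: mismatch Int ~ Bool

Answer: 0.0 : 3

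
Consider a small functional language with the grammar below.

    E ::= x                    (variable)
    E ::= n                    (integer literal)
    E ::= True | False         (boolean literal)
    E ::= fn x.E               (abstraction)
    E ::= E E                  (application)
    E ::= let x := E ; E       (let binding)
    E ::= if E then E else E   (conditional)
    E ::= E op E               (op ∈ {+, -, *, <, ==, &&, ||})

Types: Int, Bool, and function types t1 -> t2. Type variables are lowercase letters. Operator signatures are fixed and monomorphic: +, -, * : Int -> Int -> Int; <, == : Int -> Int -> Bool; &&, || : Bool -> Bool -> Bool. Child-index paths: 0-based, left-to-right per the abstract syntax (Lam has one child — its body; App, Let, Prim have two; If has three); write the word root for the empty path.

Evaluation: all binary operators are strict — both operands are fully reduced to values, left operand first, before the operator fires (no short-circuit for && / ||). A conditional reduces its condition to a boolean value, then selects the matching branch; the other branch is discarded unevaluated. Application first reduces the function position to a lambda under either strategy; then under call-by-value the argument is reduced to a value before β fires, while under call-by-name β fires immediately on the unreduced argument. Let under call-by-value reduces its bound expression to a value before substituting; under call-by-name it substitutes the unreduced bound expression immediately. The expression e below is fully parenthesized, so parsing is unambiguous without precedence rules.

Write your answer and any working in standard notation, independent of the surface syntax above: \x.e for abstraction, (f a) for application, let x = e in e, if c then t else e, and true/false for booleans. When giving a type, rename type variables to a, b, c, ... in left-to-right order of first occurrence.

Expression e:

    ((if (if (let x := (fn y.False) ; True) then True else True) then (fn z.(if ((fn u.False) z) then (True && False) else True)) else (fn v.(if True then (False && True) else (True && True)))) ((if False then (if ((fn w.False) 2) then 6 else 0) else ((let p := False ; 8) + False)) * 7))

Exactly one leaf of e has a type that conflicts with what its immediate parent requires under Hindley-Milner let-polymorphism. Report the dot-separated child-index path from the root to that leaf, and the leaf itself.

Working:
\y._ : a -> Bool
let x : forall. a -> Bool
  unify Bool ~ Bool
  unify Bool ~ Bool
  unify Bool ~ Bool
\u._ : c -> Bool
z : b
  unify c -> Bool ~ b -> d
  unify c ~ b
  unify Bool ~ d
_ _ : Bool
  unify Bool ~ Bool
  unify Bool ~ Bool
  unify Bool ~ Bool
  unify Bool ~ Bool
\z._ : b -> Bool
  unify Bool ~ Bool
  unify Bool ~ Bool
  unify Bool ~ Bool
  unify Bool ~ Bool
  unify Bool ~ Bool
  unify Bool ~ Bool
\v._ : e -> Bool
  unify b -> Bool ~ e -> Bool
  unify b ~ e
  unify Bool ~ Bool
  unify Bool ~ Bool
\w._ : f -> Bool
  unify f -> Bool ~ Int -> g
  unify f ~ Int
  unify Bool ~ g
_ _ : Bool
  unify Bool ~ Bool
  unify Int ~ Int
let p : Bool
  unify Int ~ Int
  unify Bool ~ Int
  FAIL: mismatch Bool ~ Int

Answer: 1.0.2.1 : false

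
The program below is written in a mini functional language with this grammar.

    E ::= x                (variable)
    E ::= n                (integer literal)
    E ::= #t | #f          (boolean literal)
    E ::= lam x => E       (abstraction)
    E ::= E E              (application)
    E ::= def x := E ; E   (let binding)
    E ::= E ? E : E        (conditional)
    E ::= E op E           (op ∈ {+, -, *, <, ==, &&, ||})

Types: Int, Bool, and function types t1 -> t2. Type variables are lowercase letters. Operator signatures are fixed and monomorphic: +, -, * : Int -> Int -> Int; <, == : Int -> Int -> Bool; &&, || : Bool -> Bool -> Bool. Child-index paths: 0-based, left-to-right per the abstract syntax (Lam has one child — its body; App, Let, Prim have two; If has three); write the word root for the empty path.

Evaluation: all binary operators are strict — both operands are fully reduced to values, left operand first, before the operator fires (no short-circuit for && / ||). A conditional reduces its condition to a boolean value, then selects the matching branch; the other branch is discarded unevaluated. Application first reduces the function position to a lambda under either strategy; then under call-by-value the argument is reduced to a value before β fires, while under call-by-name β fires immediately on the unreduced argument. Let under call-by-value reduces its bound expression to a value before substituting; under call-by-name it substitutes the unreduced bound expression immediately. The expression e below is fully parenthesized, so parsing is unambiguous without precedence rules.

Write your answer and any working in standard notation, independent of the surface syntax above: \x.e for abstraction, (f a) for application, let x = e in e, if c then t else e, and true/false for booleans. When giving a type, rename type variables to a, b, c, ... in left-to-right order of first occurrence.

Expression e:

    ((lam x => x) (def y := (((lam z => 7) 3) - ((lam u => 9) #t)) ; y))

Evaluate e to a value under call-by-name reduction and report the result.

Working:
step 0: ((\x.x) (let y = (((\z.7) 3) - ((\u.9) true)) in y))
step 1: [beta@root] (let y = (((\z.7) 3) - ((\u.9) true)) in y)
step 2: [let@root] (((\z.7) 3) - ((\u.9) true))
step 3: [beta@0] (7 - ((\u.9) true))
step 4: [beta@1] (7 - 9)
step 5: [delta@root] -2

Answer: -2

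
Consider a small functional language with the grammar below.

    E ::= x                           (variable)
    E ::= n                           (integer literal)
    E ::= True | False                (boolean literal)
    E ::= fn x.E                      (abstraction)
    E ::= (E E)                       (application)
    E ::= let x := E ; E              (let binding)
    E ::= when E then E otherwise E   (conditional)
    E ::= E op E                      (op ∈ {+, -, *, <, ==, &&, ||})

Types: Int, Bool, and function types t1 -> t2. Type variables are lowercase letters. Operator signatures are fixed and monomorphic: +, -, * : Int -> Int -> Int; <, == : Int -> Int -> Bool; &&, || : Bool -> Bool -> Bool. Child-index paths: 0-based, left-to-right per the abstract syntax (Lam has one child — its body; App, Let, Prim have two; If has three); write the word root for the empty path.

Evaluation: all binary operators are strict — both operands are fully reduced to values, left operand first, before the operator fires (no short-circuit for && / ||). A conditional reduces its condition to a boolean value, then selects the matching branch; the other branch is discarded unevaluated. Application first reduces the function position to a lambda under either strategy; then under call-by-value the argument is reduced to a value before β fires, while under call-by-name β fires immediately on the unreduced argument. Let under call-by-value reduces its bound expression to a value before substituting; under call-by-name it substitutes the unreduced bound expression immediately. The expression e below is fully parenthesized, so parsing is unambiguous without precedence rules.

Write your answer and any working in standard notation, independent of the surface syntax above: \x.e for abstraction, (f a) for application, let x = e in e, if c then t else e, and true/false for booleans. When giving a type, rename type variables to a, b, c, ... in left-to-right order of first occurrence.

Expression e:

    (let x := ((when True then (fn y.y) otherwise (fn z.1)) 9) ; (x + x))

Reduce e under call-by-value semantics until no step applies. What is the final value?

Answer: 18

Trace:
step 0: (let x = ((if true then (\y.y) else (\z.1)) 9) in (x + x))
step 1: [if@0.0] (let x = ((\y.y) 9) in (x + x))
step 2: [beta@0] (let x = 9 in (x + x))
step 3: [let@root] (9 + 9)
step 4: [delta@root] 18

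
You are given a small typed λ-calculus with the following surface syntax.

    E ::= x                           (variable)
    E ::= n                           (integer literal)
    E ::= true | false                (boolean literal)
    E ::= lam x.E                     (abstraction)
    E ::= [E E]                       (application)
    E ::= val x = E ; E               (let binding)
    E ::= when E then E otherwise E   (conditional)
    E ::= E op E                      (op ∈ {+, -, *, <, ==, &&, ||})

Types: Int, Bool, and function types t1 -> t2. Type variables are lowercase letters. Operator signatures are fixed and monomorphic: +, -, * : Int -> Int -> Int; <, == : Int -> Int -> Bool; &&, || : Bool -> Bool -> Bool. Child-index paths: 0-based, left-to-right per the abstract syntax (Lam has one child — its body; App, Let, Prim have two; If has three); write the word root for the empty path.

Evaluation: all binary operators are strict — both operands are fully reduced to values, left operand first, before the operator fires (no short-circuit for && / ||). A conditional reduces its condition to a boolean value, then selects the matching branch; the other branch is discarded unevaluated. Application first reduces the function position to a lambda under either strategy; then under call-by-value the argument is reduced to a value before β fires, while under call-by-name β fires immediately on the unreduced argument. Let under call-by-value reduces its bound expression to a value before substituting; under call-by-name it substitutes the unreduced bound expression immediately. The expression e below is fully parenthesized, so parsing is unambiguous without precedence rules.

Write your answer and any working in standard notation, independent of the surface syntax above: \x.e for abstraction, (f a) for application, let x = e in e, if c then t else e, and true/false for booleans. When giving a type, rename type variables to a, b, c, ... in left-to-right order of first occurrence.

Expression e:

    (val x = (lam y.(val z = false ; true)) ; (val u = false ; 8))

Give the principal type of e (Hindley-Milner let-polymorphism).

Answer: Int

Trace:
let z : Bool
\y._ : a -> Bool
let x : forall. a -> Bool
let u : Bool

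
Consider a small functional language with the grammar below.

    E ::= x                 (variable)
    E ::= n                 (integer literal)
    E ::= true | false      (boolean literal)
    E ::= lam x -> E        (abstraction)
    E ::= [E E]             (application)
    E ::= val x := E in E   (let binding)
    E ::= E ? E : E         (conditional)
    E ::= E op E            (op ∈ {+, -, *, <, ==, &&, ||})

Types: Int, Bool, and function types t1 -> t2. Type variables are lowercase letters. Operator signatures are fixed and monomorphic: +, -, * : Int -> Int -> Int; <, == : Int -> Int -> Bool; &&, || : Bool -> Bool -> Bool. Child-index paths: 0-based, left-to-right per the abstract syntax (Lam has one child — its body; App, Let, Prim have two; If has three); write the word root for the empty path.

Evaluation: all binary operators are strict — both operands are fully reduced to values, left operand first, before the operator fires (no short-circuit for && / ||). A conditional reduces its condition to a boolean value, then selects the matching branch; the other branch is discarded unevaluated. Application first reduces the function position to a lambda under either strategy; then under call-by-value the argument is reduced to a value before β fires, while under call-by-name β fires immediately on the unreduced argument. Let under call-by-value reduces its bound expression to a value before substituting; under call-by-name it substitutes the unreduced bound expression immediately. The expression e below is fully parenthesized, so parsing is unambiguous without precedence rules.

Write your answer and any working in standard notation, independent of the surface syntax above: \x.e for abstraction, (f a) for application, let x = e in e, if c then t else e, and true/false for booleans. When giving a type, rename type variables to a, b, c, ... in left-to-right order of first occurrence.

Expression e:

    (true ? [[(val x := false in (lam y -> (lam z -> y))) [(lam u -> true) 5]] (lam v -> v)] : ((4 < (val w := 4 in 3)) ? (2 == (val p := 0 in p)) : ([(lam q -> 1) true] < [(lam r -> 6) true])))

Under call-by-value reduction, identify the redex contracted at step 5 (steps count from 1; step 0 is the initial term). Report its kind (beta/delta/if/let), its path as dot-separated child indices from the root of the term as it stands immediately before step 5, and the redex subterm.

Working:
step 0: (if true then (((let x = false in (\y.(\z.y))) ((\u.true) 5)) (\v.v)) else (if (4 < (let w = 4 in 3)) then (2 == (let p = 0 in p)) else (((\q.1) true) < ((\r.6) true))))
step 1: [if@root] (((let x = false in (\y.(\z.y))) ((\u.true) 5)) (\v.v))
step 2: [let@0.0] (((\y.(\z.y)) ((\u.true) 5)) (\v.v))
step 3: [beta@0.1] (((\y.(\z.y)) true) (\v.v))
step 4: [beta@0] ((\z.true) (\v.v))
step 5: [beta@root] true

Answer: beta at root : ((\z.true) (\v.v))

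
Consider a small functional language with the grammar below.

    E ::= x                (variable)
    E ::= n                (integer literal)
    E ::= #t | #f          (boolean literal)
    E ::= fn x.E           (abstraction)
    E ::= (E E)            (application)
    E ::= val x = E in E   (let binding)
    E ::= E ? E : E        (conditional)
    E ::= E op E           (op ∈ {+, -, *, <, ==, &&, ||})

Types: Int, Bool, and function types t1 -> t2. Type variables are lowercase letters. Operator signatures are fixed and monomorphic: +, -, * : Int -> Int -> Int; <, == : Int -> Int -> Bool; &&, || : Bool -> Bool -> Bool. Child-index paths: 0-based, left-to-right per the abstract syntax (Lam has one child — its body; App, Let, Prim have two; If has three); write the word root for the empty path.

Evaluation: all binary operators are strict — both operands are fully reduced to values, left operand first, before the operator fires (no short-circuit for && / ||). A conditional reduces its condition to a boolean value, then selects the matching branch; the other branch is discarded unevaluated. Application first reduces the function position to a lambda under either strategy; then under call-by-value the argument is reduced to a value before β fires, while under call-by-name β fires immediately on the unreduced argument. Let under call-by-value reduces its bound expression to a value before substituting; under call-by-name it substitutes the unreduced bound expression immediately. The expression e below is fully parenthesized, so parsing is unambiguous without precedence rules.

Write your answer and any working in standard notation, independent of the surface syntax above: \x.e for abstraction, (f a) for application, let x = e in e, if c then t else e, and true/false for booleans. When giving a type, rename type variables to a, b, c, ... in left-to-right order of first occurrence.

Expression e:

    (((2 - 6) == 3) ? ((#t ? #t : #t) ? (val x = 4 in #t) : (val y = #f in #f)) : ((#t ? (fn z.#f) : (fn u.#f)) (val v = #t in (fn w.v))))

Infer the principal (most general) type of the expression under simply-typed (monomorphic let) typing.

Answer: Bool

Trace:
  unify Int ~ Int
  unify Int ~ Int
  unify Int ~ Int
  unify Int ~ Int
  unify Bool ~ Bool
  unify Bool ~ Bool
  unify Bool ~ Bool
  unify Bool ~ Bool
let x : Int
let y : Bool
  unify Bool ~ Bool
  unify Bool ~ Bool
\z._ : a -> Bool
\u._ : b -> Bool
  unify a -> Bool ~ b -> Bool
  unify a ~ b
  unify Bool ~ Bool
let v : Bool
v : Bool
\w._ : c -> Bool
  unify b -> Bool ~ (c -> Bool) -> d
  unify b ~ c -> Bool
  unify Bool ~ d
_ _ : Bool
  unify Bool ~ Bool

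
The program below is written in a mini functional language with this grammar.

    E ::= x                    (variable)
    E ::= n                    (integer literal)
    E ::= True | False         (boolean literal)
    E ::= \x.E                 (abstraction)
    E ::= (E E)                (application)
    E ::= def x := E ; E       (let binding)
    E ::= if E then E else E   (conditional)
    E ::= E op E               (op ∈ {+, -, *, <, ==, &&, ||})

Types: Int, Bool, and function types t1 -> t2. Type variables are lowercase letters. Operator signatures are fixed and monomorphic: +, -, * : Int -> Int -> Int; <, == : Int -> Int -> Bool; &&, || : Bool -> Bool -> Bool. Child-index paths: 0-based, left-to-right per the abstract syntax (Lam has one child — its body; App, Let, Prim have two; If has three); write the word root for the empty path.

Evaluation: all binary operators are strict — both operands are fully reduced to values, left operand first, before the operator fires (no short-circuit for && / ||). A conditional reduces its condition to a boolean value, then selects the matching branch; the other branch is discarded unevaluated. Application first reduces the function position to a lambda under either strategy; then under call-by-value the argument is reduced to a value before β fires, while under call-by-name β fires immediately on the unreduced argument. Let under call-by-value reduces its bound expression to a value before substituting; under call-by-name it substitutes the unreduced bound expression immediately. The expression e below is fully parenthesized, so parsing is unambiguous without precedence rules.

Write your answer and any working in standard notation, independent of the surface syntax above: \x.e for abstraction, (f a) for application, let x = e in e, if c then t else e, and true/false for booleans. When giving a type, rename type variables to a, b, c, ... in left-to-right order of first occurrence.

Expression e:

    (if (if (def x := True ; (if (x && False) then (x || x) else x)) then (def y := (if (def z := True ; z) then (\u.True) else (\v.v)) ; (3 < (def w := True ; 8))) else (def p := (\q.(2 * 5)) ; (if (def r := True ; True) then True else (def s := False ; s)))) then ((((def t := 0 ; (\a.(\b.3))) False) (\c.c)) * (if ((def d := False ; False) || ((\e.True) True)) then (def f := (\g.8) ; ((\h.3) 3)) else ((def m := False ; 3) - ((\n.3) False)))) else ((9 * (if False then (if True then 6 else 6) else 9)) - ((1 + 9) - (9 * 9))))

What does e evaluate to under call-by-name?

Working:
step 0: (if (if (let x = true in (if (x && false) then (x || x) else x)) then (let y = (if (let z = true in z) then (\u.true) else (\v.v)) in (3 < (let w = true in 8))) else (let p = (\q.(2 * 5)) in (if (let r = true in true) then true else (let s = false in s)))) then ((((let t = 0 in (\a.(\b.3))) false) (\c.c)) * (if ((let d = false in false) || ((\e.true) true)) then (let f = (\g.8) in ((\h.3) 3)) else ((let m = false in 3) - ((\n.3) false)))) else ((9 * (if false then (if true then 6 else 6) else 9)) - ((1 + 9) - (9 * 9))))
step 1: [let@0.0] (if (if (if (true && false) then (true || true) else true) then (let y = (if (let z = true in z) then (\u.true) else (\v.v)) in (3 < (let w = true in 8))) else (let p = (\q.(2 * 5)) in (if (let r = true in true) then true else (let s = false in s)))) then ((((let t = 0 in (\a.(\b.3))) false) (\c.c)) * (if ((let d = false in false) || ((\e.true) true)) then (let f = (\g.8) in ((\h.3) 3)) else ((let m = false in 3) - ((\n.3) false)))) else ((9 * (if false then (if true then 6 else 6) else 9)) - ((1 + 9) - (9 * 9))))
step 2: [delta@0.0.0] (if (if (if false then (true || true) else true) then (let y = (if (let z = true in z) then (\u.true) else (\v.v)) in (3 < (let w = true in 8))) else (let p = (\q.(2 * 5)) in (if (let r = true in true) then true else (let s = false in s)))) then ((((let t = 0 in (\a.(\b.3))) false) (\c.c)) * (if ((let d = false in false) || ((\e.true) true)) then (let f = (\g.8) in ((\h.3) 3)) else ((let m = false in 3) - ((\n.3) false)))) else ((9 * (if false then (if true then 6 else 6) else 9)) - ((1 + 9) - (9 * 9))))
step 3: [if@0.0] (if (if true then (let y = (if (let z = true in z) then (\u.true) else (\v.v)) in (3 < (let w = true in 8))) else (let p = (\q.(2 * 5)) in (if (let r = true in true) then true else (let s = false in s)))) then ((((let t = 0 in (\a.(\b.3))) false) (\c.c)) * (if ((let d = false in false) || ((\e.true) true)) then (let f = (\g.8) in ((\h.3) 3)) else ((let m = false in 3) - ((\n.3) false)))) else ((9 * (if false then (if true then 6 else 6) else 9)) - ((1 + 9) - (9 * 9))))
step 4: [if@0] (if (let y = (if (let z = true in z) then (\u.true) else (\v.v)) in (3 < (let w = true in 8))) then ((((let t = 0 in (\a.(\b.3))) false) (\c.c)) * (if ((let d = false in false) || ((\e.true) true)) then (let f = (\g.8) in ((\h.3) 3)) else ((let m = false in 3) - ((\n.3) false)))) else ((9 * (if false then (if true then 6 else 6) else 9)) - ((1 + 9) - (9 * 9))))
step 5: [let@0] (if (3 < (let w = true in 8)) then ((((let t = 0 in (\a.(\b.3))) false) (\c.c)) * (if ((let d = false in false) || ((\e.true) true)) then (let f = (\g.8) in ((\h.3) 3)) else ((let m = false in 3) - ((\n.3) false)))) else ((9 * (if false then (if true then 6 else 6) else 9)) - ((1 + 9) - (9 * 9))))
step 6: [let@0.1] (if (3 < 8) then ((((let t = 0 in (\a.(\b.3))) false) (\c.c)) * (if ((let d = false in false) || ((\e.true) true)) then (let f = (\g.8) in ((\h.3) 3)) else ((let m = false in 3) - ((\n.3) false)))) else ((9 * (if false then (if true then 6 else 6) else 9)) - ((1 + 9) - (9 * 9))))
step 7: [delta@0] (if true then ((((let t = 0 in (\a.(\b.3))) false) (\c.c)) * (if ((let d = false in false) || ((\e.true) true)) then (let f = (\g.8) in ((\h.3) 3)) else ((let m = false in 3) - ((\n.3) false)))) else ((9 * (if false then (if true then 6 else 6) else 9)) - ((1 + 9) - (9 * 9))))
step 8: [if@root] ((((let t = 0 in (\a.(\b.3))) false) (\c.c)) * (if ((let d = false in false) || ((\e.true) true)) then (let f = (\g.8) in ((\h.3) 3)) else ((let m = false in 3) - ((\n.3) false))))
step 9: [let@0.0.0] ((((\a.(\b.3)) false) (\c.c)) * (if ((let d = false in false) || ((\e.true) true)) then (let f = (\g.8) in ((\h.3) 3)) else ((let m = false in 3) - ((\n.3) false))))
step 10: [beta@0.0] (((\b.3) (\c.c)) * (if ((let d = false in false) || ((\e.true) true)) then (let f = (\g.8) in ((\h.3) 3)) else ((let m = false in 3) - ((\n.3) false))))
step 11: [beta@0] (3 * (if ((let d = false in false) || ((\e.true) true)) then (let f = (\g.8) in ((\h.3) 3)) else ((let m = false in 3) - ((\n.3) false))))
step 12: [let@1.0.0] (3 * (if (false || ((\e.true) true)) then (let f = (\g.8) in ((\h.3) 3)) else ((let m = false in 3) - ((\n.3) false))))
step 13: [beta@1.0.1] (3 * (if (false || true) then (let f = (\g.8) in ((\h.3) 3)) else ((let m = false in 3) - ((\n.3) false))))
step 14: [delta@1.0] (3 * (if true then (let f = (\g.8) in ((\h.3) 3)) else ((let m = false in 3) - ((\n.3) false))))
step 15: [if@1] (3 * (let f = (\g.8) in ((\h.3) 3)))
step 16: [let@1] (3 * ((\h.3) 3))
step 17: [beta@1] (3 * 3)
step 18: [delta@root] 9

Answer: 9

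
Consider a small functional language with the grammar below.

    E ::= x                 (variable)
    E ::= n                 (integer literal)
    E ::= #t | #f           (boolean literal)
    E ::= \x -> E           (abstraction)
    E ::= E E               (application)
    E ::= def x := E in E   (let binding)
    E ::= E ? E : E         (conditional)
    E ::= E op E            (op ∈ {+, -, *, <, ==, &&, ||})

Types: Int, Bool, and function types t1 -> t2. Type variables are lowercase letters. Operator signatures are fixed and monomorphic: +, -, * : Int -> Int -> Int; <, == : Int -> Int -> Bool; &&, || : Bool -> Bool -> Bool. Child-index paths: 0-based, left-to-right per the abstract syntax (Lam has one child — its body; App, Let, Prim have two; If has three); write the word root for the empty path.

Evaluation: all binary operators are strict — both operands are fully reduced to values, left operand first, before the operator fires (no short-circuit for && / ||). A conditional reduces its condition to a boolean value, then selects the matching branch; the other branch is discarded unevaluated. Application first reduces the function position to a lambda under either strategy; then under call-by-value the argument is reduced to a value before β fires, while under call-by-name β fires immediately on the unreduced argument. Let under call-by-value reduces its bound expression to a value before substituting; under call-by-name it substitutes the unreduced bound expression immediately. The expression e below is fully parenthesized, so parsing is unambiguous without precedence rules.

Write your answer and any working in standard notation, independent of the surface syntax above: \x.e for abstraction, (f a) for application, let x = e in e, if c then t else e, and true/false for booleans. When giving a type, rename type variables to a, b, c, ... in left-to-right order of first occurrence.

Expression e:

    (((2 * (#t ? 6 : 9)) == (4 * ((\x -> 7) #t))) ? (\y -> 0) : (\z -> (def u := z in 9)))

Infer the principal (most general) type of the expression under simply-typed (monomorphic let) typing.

Answer: a -> Int

Working:
  unify Int ~ Int
  unify Bool ~ Bool
  unify Int ~ Int
  unify Int ~ Int
  unify Int ~ Int
  unify Int ~ Int
\x._ : a -> Int
  unify a -> Int ~ Bool -> b
  unify a ~ Bool
  unify Int ~ b
_ _ : Int
  unify Int ~ Int
  unify Int ~ Int
  unify Bool ~ Bool
\y._ : c -> Int
z : d
let u : d
\z._ : d -> Int
  unify c -> Int ~ d -> Int
  unify c ~ d
  unify Int ~ Int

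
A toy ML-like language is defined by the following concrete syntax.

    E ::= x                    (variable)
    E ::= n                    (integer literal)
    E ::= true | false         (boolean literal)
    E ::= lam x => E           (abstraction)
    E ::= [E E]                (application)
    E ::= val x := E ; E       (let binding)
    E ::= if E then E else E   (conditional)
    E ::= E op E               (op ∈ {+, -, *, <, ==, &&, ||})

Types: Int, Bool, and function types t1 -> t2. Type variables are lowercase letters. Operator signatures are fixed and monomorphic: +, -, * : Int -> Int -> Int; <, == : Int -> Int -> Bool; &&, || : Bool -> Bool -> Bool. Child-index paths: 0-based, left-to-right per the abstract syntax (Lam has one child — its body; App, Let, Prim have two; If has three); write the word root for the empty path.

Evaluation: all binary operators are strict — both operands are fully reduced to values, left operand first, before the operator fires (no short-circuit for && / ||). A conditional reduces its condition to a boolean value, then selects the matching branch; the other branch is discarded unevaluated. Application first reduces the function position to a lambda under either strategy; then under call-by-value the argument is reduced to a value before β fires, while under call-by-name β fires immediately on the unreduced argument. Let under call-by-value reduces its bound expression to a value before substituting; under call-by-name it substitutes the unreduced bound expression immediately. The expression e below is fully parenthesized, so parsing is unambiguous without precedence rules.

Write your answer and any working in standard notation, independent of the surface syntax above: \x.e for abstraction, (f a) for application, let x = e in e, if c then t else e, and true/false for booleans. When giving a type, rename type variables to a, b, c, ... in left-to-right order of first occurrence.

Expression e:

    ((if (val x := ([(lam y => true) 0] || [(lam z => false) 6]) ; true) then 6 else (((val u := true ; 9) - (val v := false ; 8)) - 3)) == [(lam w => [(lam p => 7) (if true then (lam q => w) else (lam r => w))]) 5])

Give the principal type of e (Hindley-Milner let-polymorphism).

Answer: Bool

Derivation:
\y._ : a -> Bool
  unify a -> Bool ~ Int -> b
  unify a ~ Int
  unify Bool ~ b
_ _ : Bool
  unify Bool ~ Bool
\z._ : c -> Bool
  unify c -> Bool ~ Int -> d
  unify c ~ Int
  unify Bool ~ d
_ _ : Bool
  unify Bool ~ Bool
let x : Bool
  unify Bool ~ Bool
let u : Bool
  unify Int ~ Int
let v : Bool
  unify Int ~ Int
  unify Int ~ Int
  unify Int ~ Int
  unify Int ~ Int
  unify Int ~ Int
\p._ : f -> Int
  unify Bool ~ Bool
w : e
\q._ : g -> e
w : e
\r._ : h -> e
  unify g -> e ~ h -> e
  unify g ~ h
  unify e ~ e
  unify f -> Int ~ (h -> e) -> i
  unify f ~ h -> e
  unify Int ~ i
_ _ : Int
\w._ : e -> Int
  unify e -> Int ~ Int -> j
  unify e ~ Int
  unify Int ~ j
_ _ : Int
  unify Int ~ Int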